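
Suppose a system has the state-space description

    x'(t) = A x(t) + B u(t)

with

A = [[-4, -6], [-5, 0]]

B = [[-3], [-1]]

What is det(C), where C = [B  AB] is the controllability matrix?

AB = [[18], [15]]
Controllability matrix C = [B  AB] = [[-3, 18], [-1, 15]]
det(C) = (-3)·15 - 18·(-1) = -45 - (-18) = -27
Since det(C) ≠ 0, rank(C) = 2 and the system is completely controllable.

-27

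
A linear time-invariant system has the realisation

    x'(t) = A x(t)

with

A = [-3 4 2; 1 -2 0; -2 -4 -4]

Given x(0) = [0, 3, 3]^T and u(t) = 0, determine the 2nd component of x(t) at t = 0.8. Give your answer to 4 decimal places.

det(sI - A) = s^3 - (tr A)s^2 + (M11 + M22 + M33)s - det A, where Mii is the 2×2 principal minor of A obtained by deleting row i and column i.
tr A = (-3) + (-2) + (-4) = -9; M11 = (-2)·(-4) - 0·(-4) = 8 - 0 = 8; M22 = (-3)·(-4) - 2·(-2) = 12 - (-4) = 16; M33 = (-3)·(-2) - 4·1 = 6 - 4 = 2; sum of minors = 26.
det A = (-3)·((-2)·(-4) - 0·(-4)) - 4·(1·(-4) - 0·(-2)) + 2·(1·(-4) - (-2)·(-2)) = (-3)·8 - 4·(-4) + 2·(-8) = -24.
So p(s) = det(sI - A) = s^3 + 9s^2 + 26s + 24.
Rational-root test: any integer root divides 24. Testing small divisors, s = -2 works: p(-2) = -8 + 36 + (-52) + 24 = 0, so (s + 2) is a factor.
Dividing, p(s) = (s + 2)(s^2 + 7s + 12).
Factor s^2 + 7s + 12: two numbers with sum -7 and product 12 are -3 and -4, so s^2 + 7s + 12 = (s + 3)(s + 4).
Hence p(s) = (s + 2) (s + 3) (s + 4), with roots -4, -3, -2.
The eigenvalues -4, -3, -2 are distinct and real, so A is diagonalisable and x(t) = e^{At} x(0) = V diag(e^{λ_i t}) V^{-1} x(0), where the columns of V are the eigenvectors.
λ = -4: A - (-4)I = [[1, 4, 2], [1, 2, 0], [-2, -4, 0]]. v must be orthogonal to every row; (row 1) × (row 2) = [-4, 2, -2], so take v_1 = [2, -1, 1]^T.
λ = -3: A - (-3)I = [[0, 4, 2], [1, 1, 0], [-2, -4, -1]]. v must be orthogonal to every row; (row 1) × (row 2) = [-2, 2, -4], so take v_2 = [1, -1, 2]^T.
λ = -2: A - (-2)I = [[-1, 4, 2], [1, 0, 0], [-2, -4, -2]]. v must be orthogonal to every row; (row 1) × (row 2) = [0, 2, -4], so take v_3 = [0, -1, 2]^T.
V = [v_1 v_2 v_3] = [[2, 1, 0], [-1, -1, -1], [1, 2, 2]] has det V = 1, so V^{-1} = adj(V)/det V = [[0, -2, -1], [1, 4, 2], [-1, -3, -1]].
Modal coordinates z(0) = V^{-1} x(0): 0·0 + (-2)·3 + (-1)·3 = -9; 1·0 + 4·3 + 2·3 = 18; (-1)·0 + (-3)·3 + (-1)·3 = -12; so z(0) = [-9, 18, -12]^T.
x_2(t) = Σ_i (v_i)_2 · z_i(0) · e^{λ_i t} (row 2 of V times the modal terms).
x_2(0.8) = (-1)·(-9)·e^{-4·0.8} + (-1)·18·e^{-3·0.8} + (-1)·(-12)·e^{-2·0.8} = 9·0.040762 + (-18)·0.090718 + 12·0.201897 = 1.1567.

1.1567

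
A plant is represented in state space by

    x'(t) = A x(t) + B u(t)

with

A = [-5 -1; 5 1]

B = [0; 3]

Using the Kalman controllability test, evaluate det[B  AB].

AB = [[-3], [3]]
Controllability matrix C = [B  AB] = [[0, -3], [3, 3]]
det(C) = 0·3 - (-3)·3 = 0 - (-9) = 9
Since det(C) ≠ 0, rank(C) = 2 and the system is completely controllable.

9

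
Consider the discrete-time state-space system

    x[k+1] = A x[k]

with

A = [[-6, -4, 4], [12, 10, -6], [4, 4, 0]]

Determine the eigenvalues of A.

-2, 2, 4

det(zI - A) = z^3 - (tr A)z^2 + (M11 + M22 + M33)z - det A, where Mii is the 2×2 principal minor of A obtained by deleting row i and column i.
tr A = (-6) + 10 + 0 = 4; M11 = 10·0 - (-6)·4 = 0 - (-24) = 24; M22 = (-6)·0 - 4·4 = 0 - 16 = -16; M33 = (-6)·10 - (-4)·12 = -60 - (-48) = -12; sum of minors = -4.
det A = (-6)·(10·0 - (-6)·4) - (-4)·(12·0 - (-6)·4) + 4·(12·4 - 10·4) = (-6)·24 - (-4)·24 + 4·8 = -16.
So p(z) = det(zI - A) = z^3 - 4z^2 - 4z + 16.
Rational-root test: any integer root divides 16. Testing small divisors, z = -2 works: p(-2) = -8 + (-16) + 8 + 16 = 0, so (z + 2) is a factor.
Dividing, p(z) = (z + 2)(z^2 - 6z + 8).
Factor z^2 - 6z + 8: two numbers with sum 6 and product 8 are 4 and 2, so z^2 - 6z + 8 = (z - 4)(z - 2).
Hence p(z) = (z - 4) (z - 2) (z + 2), with roots -2, 2, 4.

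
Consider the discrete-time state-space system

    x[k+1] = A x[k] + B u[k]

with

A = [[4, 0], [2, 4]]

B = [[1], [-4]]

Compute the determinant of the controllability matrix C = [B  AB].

2

AB = [[4], [-14]]
Controllability matrix C = [B  AB] = [[1, 4], [-4, -14]]
det(C) = 1·(-14) - 4·(-4) = -14 - (-16) = 2
Since det(C) ≠ 0, rank(C) = 2 and the system is completely controllable.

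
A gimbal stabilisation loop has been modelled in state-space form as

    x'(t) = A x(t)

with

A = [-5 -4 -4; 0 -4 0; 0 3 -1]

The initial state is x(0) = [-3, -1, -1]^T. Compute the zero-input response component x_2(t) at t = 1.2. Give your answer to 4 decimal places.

det(sI - A) = s^3 - (tr A)s^2 + (M11 + M22 + M33)s - det A, where Mii is the 2×2 principal minor of A obtained by deleting row i and column i.
tr A = (-5) + (-4) + (-1) = -10; M11 = (-4)·(-1) - 0·3 = 4 - 0 = 4; M22 = (-5)·(-1) - (-4)·0 = 5 - 0 = 5; M33 = (-5)·(-4) - (-4)·0 = 20 - 0 = 20; sum of minors = 29.
det A = (-5)·((-4)·(-1) - 0·3) - (-4)·(0·(-1) - 0·0) + (-4)·(0·3 - (-4)·0) = (-5)·4 - (-4)·0 + (-4)·0 = -20.
So p(s) = det(sI - A) = s^3 + 10s^2 + 29s + 20.
Rational-root test: any integer root divides 20. Testing small divisors, s = -1 works: p(-1) = -1 + 10 + (-29) + 20 = 0, so (s + 1) is a factor.
Dividing, p(s) = (s + 1)(s^2 + 9s + 20).
Factor s^2 + 9s + 20: two numbers with sum -9 and product 20 are -4 and -5, so s^2 + 9s + 20 = (s + 4)(s + 5).
Hence p(s) = (s + 1) (s + 4) (s + 5), with roots -5, -4, -1.
The eigenvalues -5, -4, -1 are distinct and real, so A is diagonalisable and x(t) = e^{At} x(0) = V diag(e^{λ_i t}) V^{-1} x(0), where the columns of V are the eigenvectors.
λ = -5: A - (-5)I = [[0, -4, -4], [0, 1, 0], [0, 3, 4]]. v must be orthogonal to every row; (row 1) × (row 2) = [4, 0, 0], so take v_1 = [1, 0, 0]^T.
λ = -4: A - (-4)I = [[-1, -4, -4], [0, 0, 0], [0, 3, 3]]. v must be orthogonal to every row; (row 1) × (row 3) = [0, 3, -3], so take v_2 = [0, 1, -1]^T.
λ = -1: A - (-1)I = [[-4, -4, -4], [0, -3, 0], [0, 3, 0]]. v must be orthogonal to every row; (row 1) × (row 2) = [-12, 0, 12], so take v_3 = [-1, 0, 1]^T.
V = [v_1 v_2 v_3] = [[1, 0, -1], [0, 1, 0], [0, -1, 1]] has det V = 1, so V^{-1} = adj(V)/det V = [[1, 1, 1], [0, 1, 0], [0, 1, 1]].
Modal coordinates z(0) = V^{-1} x(0): 1·(-3) + 1·(-1) + 1·(-1) = -5; 0·(-3) + 1·(-1) + 0·(-1) = -1; 0·(-3) + 1·(-1) + 1·(-1) = -2; so z(0) = [-5, -1, -2]^T.
x_2(t) = Σ_i (v_i)_2 · z_i(0) · e^{λ_i t} (row 2 of V times the modal terms).
x_2(1.2) = 0·(-5)·e^{-5·1.2} + 1·(-1)·e^{-4·1.2} + 0·(-2)·e^{-1·1.2} = 0·0.002479 + (-1)·0.008230 + 0·0.301194 = -0.0082.

-0.0082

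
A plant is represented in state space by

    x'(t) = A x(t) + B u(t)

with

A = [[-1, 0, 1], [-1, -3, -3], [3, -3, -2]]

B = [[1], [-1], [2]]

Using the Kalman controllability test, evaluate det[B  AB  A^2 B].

-27

AB = [[1], [-4], [2]]
A^2B = [[1], [5], [11]]
Controllability matrix C = [B  AB  A^2B] = [[1, 1, 1], [-1, -4, 5], [2, 2, 11]]
Expanding along the first row, det(C) = 1·((-4)·11 - 5·2) - 1·((-1)·11 - 5·2) + 1·((-1)·2 - (-4)·2) = 1·(-54) - 1·(-21) + 1·6 = -27
Since det(C) ≠ 0, rank(C) = 3 and the system is completely controllable.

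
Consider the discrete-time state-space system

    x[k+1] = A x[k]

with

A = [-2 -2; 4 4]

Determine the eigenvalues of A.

0, 2

det(zI - A) = z^2 - (tr A)z + det A, with tr A = (-2) + 4 = 2 and det A = (-2)·4 - (-2)·4 = -8 - (-8) = 0.
So p(z) = det(zI - A) = z^2 - 2z.
Factor z^2 - 2z: two numbers with sum 2 and product 0 are 2 and 0, so z^2 - 2z = z(z - 2).
Hence p(z) = z (z - 2), with roots 0, 2.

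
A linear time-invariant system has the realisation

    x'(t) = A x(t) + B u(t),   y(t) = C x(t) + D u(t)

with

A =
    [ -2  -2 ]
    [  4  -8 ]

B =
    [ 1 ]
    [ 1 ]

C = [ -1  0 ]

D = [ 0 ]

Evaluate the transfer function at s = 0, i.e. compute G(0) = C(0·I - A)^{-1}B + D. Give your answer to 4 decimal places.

G(0) = C(-A)^{-1}B + D = -C A^{-1} B + D.
det A = 24, so A^{-1} = (1/24)·adj(A) = [[-1/3, 1/12], [-1/6, -1/12]]
A^{-1} B = [-1/4, -1/4]^T
C A^{-1} B = 1/4
G(0) = D - C A^{-1} B = 0 - (1/4) = -1/4 ≈ -0.2500

-0.2500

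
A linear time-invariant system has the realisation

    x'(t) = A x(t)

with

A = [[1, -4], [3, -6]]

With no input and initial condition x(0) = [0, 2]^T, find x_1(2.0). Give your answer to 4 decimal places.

-0.1267

det(sI - A) = s^2 - (tr A)s + det A, with tr A = 1 + (-6) = -5 and det A = 1·(-6) - (-4)·3 = -6 - (-12) = 6.
So p(s) = det(sI - A) = s^2 + 5s + 6.
Factor s^2 + 5s + 6: two numbers with sum -5 and product 6 are -2 and -3, so s^2 + 5s + 6 = (s + 2)(s + 3).
Hence p(s) = (s + 2) (s + 3), with roots -3, -2.
The eigenvalues -3, -2 are distinct and real, so A is diagonalisable and x(t) = e^{At} x(0) = V diag(e^{λ_i t}) V^{-1} x(0), where the columns of V are the eigenvectors.
λ = -3: A - (-3)I = [[4, -4], [3, -3]]. Row 1 gives 4·v1 + (-4)·v2 = 0, so take v_1 = [1, 1]^T.
λ = -2: A - (-2)I = [[3, -4], [3, -4]]. Row 1 gives 3·v1 + (-4)·v2 = 0, so take v_2 = [-4, -3]^T.
V = [v_1 v_2] = [[1, -4], [1, -3]] has det V = 1, so V^{-1} = adj(V)/det V = [[-3, 4], [-1, 1]].
Modal coordinates z(0) = V^{-1} x(0): (-3)·0 + 4·2 = 8; (-1)·0 + 1·2 = 2; so z(0) = [8, 2]^T.
x_1(t) = Σ_i (v_i)_1 · z_i(0) · e^{λ_i t} (row 1 of V times the modal terms).
x_1(2.0) = 1·8·e^{-3·2.0} + (-4)·2·e^{-2·2.0} = 8·0.002479 + (-8)·0.018316 = -0.1267.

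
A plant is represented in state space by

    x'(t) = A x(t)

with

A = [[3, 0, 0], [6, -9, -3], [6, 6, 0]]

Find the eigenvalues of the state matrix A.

-6, -3, 3

det(sI - A) = s^3 - (tr A)s^2 + (M11 + M22 + M33)s - det A, where Mii is the 2×2 principal minor of A obtained by deleting row i and column i.
tr A = 3 + (-9) + 0 = -6; M11 = (-9)·0 - (-3)·6 = 0 - (-18) = 18; M22 = 3·0 - 0·6 = 0 - 0 = 0; M33 = 3·(-9) - 0·6 = -27 - 0 = -27; sum of minors = -9.
det A = 3·((-9)·0 - (-3)·6) - 0·(6·0 - (-3)·6) + 0·(6·6 - (-9)·6) = 3·18 - 0·18 + 0·90 = 54.
So p(s) = det(sI - A) = s^3 + 6s^2 - 9s - 54.
Rational-root test: any integer root divides -54. Testing small divisors, s = -3 works: p(-3) = -27 + 54 + 27 + (-54) = 0, so (s + 3) is a factor.
Dividing, p(s) = (s + 3)(s^2 + 3s - 18).
Factor s^2 + 3s - 18: two numbers with sum -3 and product -18 are 3 and -6, so s^2 + 3s - 18 = (s - 3)(s + 6).
Hence p(s) = (s - 3) (s + 3) (s + 6), with roots -6, -3, 3.
At least one eigenvalue has non-negative real part, so the system is not asymptotically stable.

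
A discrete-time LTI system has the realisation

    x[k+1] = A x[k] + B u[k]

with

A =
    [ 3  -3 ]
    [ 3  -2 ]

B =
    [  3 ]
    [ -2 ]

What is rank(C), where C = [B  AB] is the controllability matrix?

2

AB = [[15], [13]]
Controllability matrix C = [B  AB] = [[3, 15], [-2, 13]]
det(C) = 3·13 - 15·(-2) = 39 - (-30) = 69 ≠ 0, so rank(C) = 2.
rank(C) = 2 = n, so the pair (A, B) is completely controllable.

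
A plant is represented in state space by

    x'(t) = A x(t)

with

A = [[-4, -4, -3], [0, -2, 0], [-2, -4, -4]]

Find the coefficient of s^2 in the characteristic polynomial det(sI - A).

Expand det(sI - A) for the 3×3 matrix.
p(s) = s^3 + 10s^2 + 26s + 20.
(Check: constant term = det(-A) = (-1)^3 det A = 20; coefficient of s^2 = -tr A = 10.)
The coefficient of s^2 is 10.

10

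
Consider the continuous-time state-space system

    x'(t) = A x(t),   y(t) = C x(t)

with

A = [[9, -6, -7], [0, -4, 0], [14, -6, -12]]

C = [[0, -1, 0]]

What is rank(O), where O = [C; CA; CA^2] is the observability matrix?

1

CA = [[0, 4, 0]]
CA^2 = [[0, -16, 0]]
Observability matrix O = [C; CA; CA^2] = [[0, -1, 0], [0, 4, 0], [0, -16, 0]]
Every row of O is a scalar multiple of row 1 = [0, -1, 0] (multipliers 1, -4, 16), so the rows span a one-dimensional space.
O ≠ 0, hence rank(O) = 1.
rank(O) = 1 < n = 3, so the pair (A, C) is not completely observable.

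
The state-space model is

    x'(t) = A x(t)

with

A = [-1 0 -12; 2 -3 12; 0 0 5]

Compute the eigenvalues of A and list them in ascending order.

det(sI - A) = s^3 - (tr A)s^2 + (M11 + M22 + M33)s - det A, where Mii is the 2×2 principal minor of A obtained by deleting row i and column i.
tr A = (-1) + (-3) + 5 = 1; M11 = (-3)·5 - 12·0 = -15 - 0 = -15; M22 = (-1)·5 - (-12)·0 = -5 - 0 = -5; M33 = (-1)·(-3) - 0·2 = 3 - 0 = 3; sum of minors = -17.
det A = (-1)·((-3)·5 - 12·0) - 0·(2·5 - 12·0) + (-12)·(2·0 - (-3)·0) = (-1)·(-15) - 0·10 + (-12)·0 = 15.
So p(s) = det(sI - A) = s^3 - s^2 - 17s - 15.
Rational-root test: any integer root divides -15. Testing small divisors, s = -1 works: p(-1) = -1 + (-1) + 17 + (-15) = 0, so (s + 1) is a factor.
Dividing, p(s) = (s + 1)(s^2 - 2s - 15).
Factor s^2 - 2s - 15: two numbers with sum 2 and product -15 are 5 and -3, so s^2 - 2s - 15 = (s - 5)(s + 3).
Hence p(s) = (s - 5) (s + 1) (s + 3), with roots -3, -1, 5.
At least one eigenvalue has non-negative real part, so the system is not asymptotically stable.

-3, -1, 5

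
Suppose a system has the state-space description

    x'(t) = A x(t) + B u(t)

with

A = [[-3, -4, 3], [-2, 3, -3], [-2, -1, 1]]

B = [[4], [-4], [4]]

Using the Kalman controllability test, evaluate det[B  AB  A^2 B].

2048

AB = [[16], [-32], [0]]
A^2B = [[80], [-128], [0]]
Controllability matrix C = [B  AB  A^2B] = [[4, 16, 80], [-4, -32, -128], [4, 0, 0]]
Expanding along the first row, det(C) = 4·((-32)·0 - (-128)·0) - 16·((-4)·0 - (-128)·4) + 80·((-4)·0 - (-32)·4) = 4·0 - 16·512 + 80·128 = 2048
Since det(C) ≠ 0, rank(C) = 3 and the system is completely controllable.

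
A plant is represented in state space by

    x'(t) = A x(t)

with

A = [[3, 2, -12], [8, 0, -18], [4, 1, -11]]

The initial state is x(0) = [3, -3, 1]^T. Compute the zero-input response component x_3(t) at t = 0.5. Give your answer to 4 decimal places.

det(sI - A) = s^3 - (tr A)s^2 + (M11 + M22 + M33)s - det A, where Mii is the 2×2 principal minor of A obtained by deleting row i and column i.
tr A = 3 + 0 + (-11) = -8; M11 = 0·(-11) - (-18)·1 = 0 - (-18) = 18; M22 = 3·(-11) - (-12)·4 = -33 - (-48) = 15; M33 = 3·0 - 2·8 = 0 - 16 = -16; sum of minors = 17.
det A = 3·(0·(-11) - (-18)·1) - 2·(8·(-11) - (-18)·4) + (-12)·(8·1 - 0·4) = 3·18 - 2·(-16) + (-12)·8 = -10.
So p(s) = det(sI - A) = s^3 + 8s^2 + 17s + 10.
Rational-root test: any integer root divides 10. Testing small divisors, s = -1 works: p(-1) = -1 + 8 + (-17) + 10 = 0, so (s + 1) is a factor.
Dividing, p(s) = (s + 1)(s^2 + 7s + 10).
Factor s^2 + 7s + 10: two numbers with sum -7 and product 10 are -2 and -5, so s^2 + 7s + 10 = (s + 2)(s + 5).
Hence p(s) = (s + 1) (s + 2) (s + 5), with roots -5, -2, -1.
The eigenvalues -5, -2, -1 are distinct and real, so A is diagonalisable and x(t) = e^{At} x(0) = V diag(e^{λ_i t}) V^{-1} x(0), where the columns of V are the eigenvectors.
λ = -5: A - (-5)I = [[8, 2, -12], [8, 5, -18], [4, 1, -6]]. v must be orthogonal to every row; (row 1) × (row 2) = [24, 48, 24], so take v_1 = [1, 2, 1]^T.
λ = -2: A - (-2)I = [[5, 2, -12], [8, 2, -18], [4, 1, -9]]. v must be orthogonal to every row; (row 1) × (row 2) = [-12, -6, -6], so take v_2 = [2, 1, 1]^T.
λ = -1: A - (-1)I = [[4, 2, -12], [8, 1, -18], [4, 1, -10]]. v must be orthogonal to every row; (row 1) × (row 2) = [-24, -24, -12], so take v_3 = [2, 2, 1]^T.
V = [v_1 v_2 v_3] = [[1, 2, 2], [2, 1, 2], [1, 1, 1]] has det V = 1, so V^{-1} = adj(V)/det V = [[-1, 0, 2], [0, -1, 2], [1, 1, -3]].
Modal coordinates z(0) = V^{-1} x(0): (-1)·3 + 0·(-3) + 2·1 = -1; 0·3 + (-1)·(-3) + 2·1 = 5; 1·3 + 1·(-3) + (-3)·1 = -3; so z(0) = [-1, 5, -3]^T.
x_3(t) = Σ_i (v_i)_3 · z_i(0) · e^{λ_i t} (row 3 of V times the modal terms).
x_3(0.5) = 1·(-1)·e^{-5·0.5} + 1·5·e^{-2·0.5} + 1·(-3)·e^{-1·0.5} = (-1)·0.082085 + 5·0.367879 + (-3)·0.606531 = -0.0623.

-0.0623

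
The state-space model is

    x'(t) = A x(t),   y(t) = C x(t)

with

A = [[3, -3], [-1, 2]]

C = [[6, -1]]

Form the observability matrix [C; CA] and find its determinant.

CA = [[19, -20]]
Observability matrix O = [C; CA] = [[6, -1], [19, -20]]
det(O) = 6·(-20) - (-1)·19 = -120 - (-19) = -101
Since det(O) ≠ 0, rank(O) = 2 and the system is completely observable.

-101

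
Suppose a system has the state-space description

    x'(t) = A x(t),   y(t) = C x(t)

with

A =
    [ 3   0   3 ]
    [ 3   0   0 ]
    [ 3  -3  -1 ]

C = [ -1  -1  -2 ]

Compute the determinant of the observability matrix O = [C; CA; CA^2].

CA = [[-12, 6, -1]]
CA^2 = [[-21, 3, -35]]
Observability matrix O = [C; CA; CA^2] = [[-1, -1, -2], [-12, 6, -1], [-21, 3, -35]]
Expanding along the first row, det(O) = (-1)·(6·(-35) - (-1)·3) - (-1)·((-12)·(-35) - (-1)·(-21)) + (-2)·((-12)·3 - 6·(-21)) = (-1)·(-207) - (-1)·399 + (-2)·90 = 426
Since det(O) ≠ 0, rank(O) = 3 and the system is completely observable.

426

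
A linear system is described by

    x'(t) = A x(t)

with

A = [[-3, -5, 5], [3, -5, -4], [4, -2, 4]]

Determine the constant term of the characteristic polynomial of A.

Expand det(sI - A) for the 3×3 matrix.
p(s) = s^3 + 4s^2 - 30s - 294.
(Check: constant term = det(-A) = (-1)^3 det A = -294; coefficient of s^2 = -tr A = 4.)
The constant term is -294.

-294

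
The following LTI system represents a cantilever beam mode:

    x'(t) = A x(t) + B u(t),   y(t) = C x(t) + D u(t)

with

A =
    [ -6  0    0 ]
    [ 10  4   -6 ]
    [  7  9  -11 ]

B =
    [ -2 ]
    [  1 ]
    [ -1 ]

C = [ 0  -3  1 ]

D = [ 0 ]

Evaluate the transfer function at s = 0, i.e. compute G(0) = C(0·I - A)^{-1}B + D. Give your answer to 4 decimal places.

G(0) = C(-A)^{-1}B + D = -C A^{-1} B + D.
det A = -60, so A^{-1} = (1/-60)·adj(A) = [[-1/6, 0, 0], [-17/15, -11/10, 3/5], [-31/30, -9/10, 2/5]]
A^{-1} B = [1/3, 17/30, 23/30]^T
C A^{-1} B = -14/15
G(0) = D - C A^{-1} B = 0 - (-14/15) = 14/15 ≈ 0.9333

0.9333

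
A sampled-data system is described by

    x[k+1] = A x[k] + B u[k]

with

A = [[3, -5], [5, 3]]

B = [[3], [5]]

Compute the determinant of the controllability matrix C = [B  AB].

170

AB = [[-16], [30]]
Controllability matrix C = [B  AB] = [[3, -16], [5, 30]]
det(C) = 3·30 - (-16)·5 = 90 - (-80) = 170
Since det(C) ≠ 0, rank(C) = 2 and the system is completely controllable.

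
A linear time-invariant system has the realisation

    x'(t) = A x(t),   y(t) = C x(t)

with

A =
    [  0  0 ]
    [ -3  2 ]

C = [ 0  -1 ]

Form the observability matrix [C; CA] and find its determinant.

CA = [[3, -2]]
Observability matrix O = [C; CA] = [[0, -1], [3, -2]]
det(O) = 0·(-2) - (-1)·3 = 0 - (-3) = 3
Since det(O) ≠ 0, rank(O) = 2 and the system is completely observable.

3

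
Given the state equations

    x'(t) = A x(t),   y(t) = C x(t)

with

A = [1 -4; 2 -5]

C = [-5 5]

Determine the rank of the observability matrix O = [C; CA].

1

CA = [[5, -5]]
Observability matrix O = [C; CA] = [[-5, 5], [5, -5]]
Every row of O is a scalar multiple of row 1 = [-5, 5] (multipliers 1, -1), so the rows span a one-dimensional space.
O ≠ 0, hence rank(O) = 1.
rank(O) = 1 < n = 2, so the pair (A, C) is not completely observable.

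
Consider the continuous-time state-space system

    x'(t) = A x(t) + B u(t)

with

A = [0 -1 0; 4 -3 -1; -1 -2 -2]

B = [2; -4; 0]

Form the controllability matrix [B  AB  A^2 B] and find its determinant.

-2056

AB = [[4], [20], [6]]
A^2B = [[-20], [-50], [-56]]
Controllability matrix C = [B  AB  A^2B] = [[2, 4, -20], [-4, 20, -50], [0, 6, -56]]
Expanding along the first row, det(C) = 2·(20·(-56) - (-50)·6) - 4·((-4)·(-56) - (-50)·0) + (-20)·((-4)·6 - 20·0) = 2·(-820) - 4·224 + (-20)·(-24) = -2056
Since det(C) ≠ 0, rank(C) = 3 and the system is completely controllable.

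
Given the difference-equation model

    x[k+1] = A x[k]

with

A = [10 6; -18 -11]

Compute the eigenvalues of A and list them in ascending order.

-2, 1

det(zI - A) = z^2 - (tr A)z + det A, with tr A = 10 + (-11) = -1 and det A = 10·(-11) - 6·(-18) = -110 - (-108) = -2.
So p(z) = det(zI - A) = z^2 + z - 2.
Factor z^2 + z - 2: two numbers with sum -1 and product -2 are 1 and -2, so z^2 + z - 2 = (z - 1)(z + 2).
Hence p(z) = (z - 1) (z + 2), with roots -2, 1.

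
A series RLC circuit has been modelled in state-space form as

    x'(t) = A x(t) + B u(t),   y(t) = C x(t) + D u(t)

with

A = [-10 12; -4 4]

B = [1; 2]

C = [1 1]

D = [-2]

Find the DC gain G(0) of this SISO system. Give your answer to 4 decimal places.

G(0) = C(-A)^{-1}B + D = -C A^{-1} B + D.
det A = 8, so A^{-1} = (1/8)·adj(A) = [[1/2, -3/2], [1/2, -5/4]]
A^{-1} B = [-5/2, -2]^T
C A^{-1} B = -9/2
G(0) = D - C A^{-1} B = -2 - (-9/2) = 5/2 ≈ 2.5000

2.5000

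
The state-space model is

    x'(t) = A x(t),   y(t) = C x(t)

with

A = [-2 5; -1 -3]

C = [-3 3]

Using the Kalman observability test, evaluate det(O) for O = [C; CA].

CA = [[3, -24]]
Observability matrix O = [C; CA] = [[-3, 3], [3, -24]]
det(O) = (-3)·(-24) - 3·3 = 72 - 9 = 63
Since det(O) ≠ 0, rank(O) = 2 and the system is completely observable.

63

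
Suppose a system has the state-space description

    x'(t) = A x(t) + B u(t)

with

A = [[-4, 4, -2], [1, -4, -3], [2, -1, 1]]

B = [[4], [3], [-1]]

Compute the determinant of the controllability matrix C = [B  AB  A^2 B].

AB = [[-2], [-5], [4]]
A^2B = [[-20], [6], [5]]
Controllability matrix C = [B  AB  A^2B] = [[4, -2, -20], [3, -5, 6], [-1, 4, 5]]
Expanding along the first row, det(C) = 4·((-5)·5 - 6·4) - (-2)·(3·5 - 6·(-1)) + (-20)·(3·4 - (-5)·(-1)) = 4·(-49) - (-2)·21 + (-20)·7 = -294
Since det(C) ≠ 0, rank(C) = 3 and the system is completely controllable.

-294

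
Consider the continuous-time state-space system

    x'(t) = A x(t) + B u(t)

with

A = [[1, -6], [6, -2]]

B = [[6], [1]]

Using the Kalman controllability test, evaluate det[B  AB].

AB = [[0], [34]]
Controllability matrix C = [B  AB] = [[6, 0], [1, 34]]
det(C) = 6·34 - 0·1 = 204 - 0 = 204
Since det(C) ≠ 0, rank(C) = 2 and the system is completely controllable.

204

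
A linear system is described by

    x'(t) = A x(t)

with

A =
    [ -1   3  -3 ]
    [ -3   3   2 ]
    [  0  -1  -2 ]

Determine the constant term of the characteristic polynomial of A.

Expand det(sI - A) for the 3×3 matrix.
p(s) = s^3 + 4s + 23.
(Check: constant term = det(-A) = (-1)^3 det A = 23; coefficient of s^2 = -tr A = 0.)
The constant term is 23.

23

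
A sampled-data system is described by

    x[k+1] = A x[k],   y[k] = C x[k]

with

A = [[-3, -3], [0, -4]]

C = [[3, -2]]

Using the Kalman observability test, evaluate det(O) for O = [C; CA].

CA = [[-9, -1]]
Observability matrix O = [C; CA] = [[3, -2], [-9, -1]]
det(O) = 3·(-1) - (-2)·(-9) = -3 - 18 = -21
Since det(O) ≠ 0, rank(O) = 2 and the system is completely observable.

-21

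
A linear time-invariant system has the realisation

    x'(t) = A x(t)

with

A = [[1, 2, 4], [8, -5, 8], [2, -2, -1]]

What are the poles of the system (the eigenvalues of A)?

-5, -3, 3

det(sI - A) = s^3 - (tr A)s^2 + (M11 + M22 + M33)s - det A, where Mii is the 2×2 principal minor of A obtained by deleting row i and column i.
tr A = 1 + (-5) + (-1) = -5; M11 = (-5)·(-1) - 8·(-2) = 5 - (-16) = 21; M22 = 1·(-1) - 4·2 = -1 - 8 = -9; M33 = 1·(-5) - 2·8 = -5 - 16 = -21; sum of minors = -9.
det A = 1·((-5)·(-1) - 8·(-2)) - 2·(8·(-1) - 8·2) + 4·(8·(-2) - (-5)·2) = 1·21 - 2·(-24) + 4·(-6) = 45.
So p(s) = det(sI - A) = s^3 + 5s^2 - 9s - 45.
Rational-root test: any integer root divides -45. Testing small divisors, s = -3 works: p(-3) = -27 + 45 + 27 + (-45) = 0, so (s + 3) is a factor.
Dividing, p(s) = (s + 3)(s^2 + 2s - 15).
Factor s^2 + 2s - 15: two numbers with sum -2 and product -15 are 3 and -5, so s^2 + 2s - 15 = (s - 3)(s + 5).
Hence p(s) = (s - 3) (s + 3) (s + 5), with roots -5, -3, 3.
At least one eigenvalue has non-negative real part, so the system is not asymptotically stable.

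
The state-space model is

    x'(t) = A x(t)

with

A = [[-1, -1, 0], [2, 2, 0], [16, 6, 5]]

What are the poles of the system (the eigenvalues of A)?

det(sI - A) = s^3 - (tr A)s^2 + (M11 + M22 + M33)s - det A, where Mii is the 2×2 principal minor of A obtained by deleting row i and column i.
tr A = (-1) + 2 + 5 = 6; M11 = 2·5 - 0·6 = 10 - 0 = 10; M22 = (-1)·5 - 0·16 = -5 - 0 = -5; M33 = (-1)·2 - (-1)·2 = -2 - (-2) = 0; sum of minors = 5.
det A = (-1)·(2·5 - 0·6) - (-1)·(2·5 - 0·16) + 0·(2·6 - 2·16) = (-1)·10 - (-1)·10 + 0·(-20) = 0.
So p(s) = det(sI - A) = s^3 - 6s^2 + 5s.
The constant term is 0, so p(s) = s(s^2 - 6s + 5).
Factor s^2 - 6s + 5: two numbers with sum 6 and product 5 are 5 and 1, so s^2 - 6s + 5 = (s - 5)(s - 1).
Hence p(s) = s (s - 5) (s - 1), with roots 0, 1, 5.
At least one eigenvalue has non-negative real part, so the system is not asymptotically stable.

0, 1, 5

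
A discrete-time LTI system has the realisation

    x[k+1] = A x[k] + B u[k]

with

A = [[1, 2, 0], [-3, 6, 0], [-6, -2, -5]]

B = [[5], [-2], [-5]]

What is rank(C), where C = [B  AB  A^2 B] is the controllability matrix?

2

AB = [[1], [-27], [-1]]
A^2B = [[-53], [-165], [53]]
Controllability matrix C = [B  AB  A^2B] = [[5, 1, -53], [-2, -27, -165], [-5, -1, 53]]
The rows r1, r2, r3 of C are linearly dependent: r1 + r3 = 0 (check each entry), so rank(C) ≤ 2.
The 2×2 minor from rows 1, 2, columns 1, 2 is 5·(-27) - 1·(-2) = -135 - (-2) = -133 ≠ 0, so rank(C) = 2.
rank(C) = 2 < n = 3, so the pair (A, B) is not completely controllable.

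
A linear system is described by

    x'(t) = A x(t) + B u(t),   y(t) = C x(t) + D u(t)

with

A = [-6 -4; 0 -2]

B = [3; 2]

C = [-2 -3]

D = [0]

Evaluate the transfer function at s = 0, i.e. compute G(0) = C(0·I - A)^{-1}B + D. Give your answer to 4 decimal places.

G(0) = C(-A)^{-1}B + D = -C A^{-1} B + D.
det A = 12, so A^{-1} = (1/12)·adj(A) = [[-1/6, 1/3], [0, -1/2]]
A^{-1} B = [1/6, -1]^T
C A^{-1} B = 8/3
G(0) = D - C A^{-1} B = 0 - (8/3) = -8/3 ≈ -2.6667

-2.6667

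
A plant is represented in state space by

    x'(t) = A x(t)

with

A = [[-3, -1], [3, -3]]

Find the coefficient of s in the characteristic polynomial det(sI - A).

6

For a 2×2 matrix, det(sI - A) = s^2 - (tr A)s + det A.
tr A = -6, det A = 12.
So p(s) = s^2 + 6s + 12.
The coefficient of s is 6.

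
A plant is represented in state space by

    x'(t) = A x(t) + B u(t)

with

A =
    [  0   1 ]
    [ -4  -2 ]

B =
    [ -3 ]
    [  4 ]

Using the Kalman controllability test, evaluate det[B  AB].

-28

AB = [[4], [4]]
Controllability matrix C = [B  AB] = [[-3, 4], [4, 4]]
det(C) = (-3)·4 - 4·4 = -12 - 16 = -28
Since det(C) ≠ 0, rank(C) = 2 and the system is completely controllable.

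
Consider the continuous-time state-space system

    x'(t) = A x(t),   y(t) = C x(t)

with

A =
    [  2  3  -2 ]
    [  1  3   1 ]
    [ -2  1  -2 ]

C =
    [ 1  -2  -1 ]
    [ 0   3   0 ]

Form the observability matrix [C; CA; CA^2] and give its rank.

3

CA = [[2, -4, -2], [3, 9, 3]]
CA^2 = [[4, -8, -4], [9, 39, -3]]
Observability matrix O = [C; CA; CA^2] = [[1, -2, -1], [0, 3, 0], [2, -4, -2], [3, 9, 3], [4, -8, -4], [9, 39, -3]]
Take the 3×3 submatrix of O formed by rows 1, 2, 4: [[1, -2, -1], [0, 3, 0], [3, 9, 3]]. Its determinant is 1·(3·3 - 0·9) - (-2)·(0·3 - 0·3) + (-1)·(0·9 - 3·3) = 1·9 - (-2)·0 + (-1)·(-9) = 18 ≠ 0.
So rank(O) ≥ 3; since O has 3 columns, rank(O) = 3.
rank(O) = 3 = n, so the pair (A, C) is completely observable.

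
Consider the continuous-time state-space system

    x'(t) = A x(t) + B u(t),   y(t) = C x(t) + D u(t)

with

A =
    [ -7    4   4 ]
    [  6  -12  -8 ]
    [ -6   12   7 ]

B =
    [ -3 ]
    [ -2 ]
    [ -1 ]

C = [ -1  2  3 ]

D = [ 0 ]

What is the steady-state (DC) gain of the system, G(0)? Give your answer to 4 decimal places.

-5.3333

G(0) = C(-A)^{-1}B + D = -C A^{-1} B + D.
det A = -60, so A^{-1} = (1/-60)·adj(A) = [[-1/5, -1/3, -4/15], [-1/10, 5/12, 8/15], [0, -1, -1]]
A^{-1} B = [23/15, -16/15, 3]^T
C A^{-1} B = 16/3
G(0) = D - C A^{-1} B = 0 - (16/3) = -16/3 ≈ -5.3333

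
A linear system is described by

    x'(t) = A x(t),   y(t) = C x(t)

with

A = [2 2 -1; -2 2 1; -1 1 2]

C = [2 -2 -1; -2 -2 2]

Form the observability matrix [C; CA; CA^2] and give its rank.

CA = [[9, -1, -6], [-2, -6, 4]]
CA^2 = [[26, 10, -22], [4, -12, 4]]
Observability matrix O = [C; CA; CA^2] = [[2, -2, -1], [-2, -2, 2], [9, -1, -6], [-2, -6, 4], [26, 10, -22], [4, -12, 4]]
Take the 3×3 submatrix of O formed by rows 1, 2, 3: [[2, -2, -1], [-2, -2, 2], [9, -1, -6]]. Its determinant is 2·((-2)·(-6) - 2·(-1)) - (-2)·((-2)·(-6) - 2·9) + (-1)·((-2)·(-1) - (-2)·9) = 2·14 - (-2)·(-6) + (-1)·20 = -4 ≠ 0.
So rank(O) ≥ 3; since O has 3 columns, rank(O) = 3.
rank(O) = 3 = n, so the pair (A, C) is completely observable.

3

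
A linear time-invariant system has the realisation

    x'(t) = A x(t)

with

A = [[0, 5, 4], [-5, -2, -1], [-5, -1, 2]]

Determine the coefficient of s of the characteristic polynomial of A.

Expand det(sI - A) for the 3×3 matrix.
p(s) = s^3 + 40s - 55.
(Check: constant term = det(-A) = (-1)^3 det A = -55; coefficient of s^2 = -tr A = 0.)
The coefficient of s is 40.

40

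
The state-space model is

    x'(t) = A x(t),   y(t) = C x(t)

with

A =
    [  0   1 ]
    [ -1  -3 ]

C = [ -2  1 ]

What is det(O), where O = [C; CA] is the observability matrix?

11

CA = [[-1, -5]]
Observability matrix O = [C; CA] = [[-2, 1], [-1, -5]]
det(O) = (-2)·(-5) - 1·(-1) = 10 - (-1) = 11
Since det(O) ≠ 0, rank(O) = 2 and the system is completely observable.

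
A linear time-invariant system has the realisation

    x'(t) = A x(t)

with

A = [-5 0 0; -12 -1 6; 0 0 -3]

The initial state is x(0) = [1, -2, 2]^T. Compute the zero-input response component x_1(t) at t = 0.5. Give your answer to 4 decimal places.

0.0821

det(sI - A) = s^3 - (tr A)s^2 + (M11 + M22 + M33)s - det A, where Mii is the 2×2 principal minor of A obtained by deleting row i and column i.
tr A = (-5) + (-1) + (-3) = -9; M11 = (-1)·(-3) - 6·0 = 3 - 0 = 3; M22 = (-5)·(-3) - 0·0 = 15 - 0 = 15; M33 = (-5)·(-1) - 0·(-12) = 5 - 0 = 5; sum of minors = 23.
det A = (-5)·((-1)·(-3) - 6·0) - 0·((-12)·(-3) - 6·0) + 0·((-12)·0 - (-1)·0) = (-5)·3 - 0·36 + 0·0 = -15.
So p(s) = det(sI - A) = s^3 + 9s^2 + 23s + 15.
Rational-root test: any integer root divides 15. Testing small divisors, s = -1 works: p(-1) = -1 + 9 + (-23) + 15 = 0, so (s + 1) is a factor.
Dividing, p(s) = (s + 1)(s^2 + 8s + 15).
Factor s^2 + 8s + 15: two numbers with sum -8 and product 15 are -3 and -5, so s^2 + 8s + 15 = (s + 3)(s + 5).
Hence p(s) = (s + 1) (s + 3) (s + 5), with roots -5, -3, -1.
The eigenvalues -5, -3, -1 are distinct and real, so A is diagonalisable and x(t) = e^{At} x(0) = V diag(e^{λ_i t}) V^{-1} x(0), where the columns of V are the eigenvectors.
λ = -5: A - (-5)I = [[0, 0, 0], [-12, 4, 6], [0, 0, 2]]. v must be orthogonal to every row; (row 2) × (row 3) = [8, 24, 0], so take v_1 = [1, 3, 0]^T.
λ = -3: A - (-3)I = [[-2, 0, 0], [-12, 2, 6], [0, 0, 0]]. v must be orthogonal to every row; (row 1) × (row 2) = [0, 12, -4], so take v_2 = [0, -3, 1]^T.
λ = -1: A - (-1)I = [[-4, 0, 0], [-12, 0, 6], [0, 0, -2]]. v must be orthogonal to every row; (row 1) × (row 2) = [0, 24, 0], so take v_3 = [0, 1, 0]^T.
V = [v_1 v_2 v_3] = [[1, 0, 0], [3, -3, 1], [0, 1, 0]] has det V = -1, so V^{-1} = adj(V)/det V = [[1, 0, 0], [0, 0, 1], [-3, 1, 3]].
Modal coordinates z(0) = V^{-1} x(0): 1·1 + 0·(-2) + 0·2 = 1; 0·1 + 0·(-2) + 1·2 = 2; (-3)·1 + 1·(-2) + 3·2 = 1; so z(0) = [1, 2, 1]^T.
x_1(t) = Σ_i (v_i)_1 · z_i(0) · e^{λ_i t} (row 1 of V times the modal terms).
x_1(0.5) = 1·1·e^{-5·0.5} + 0·2·e^{-3·0.5} + 0·1·e^{-1·0.5} = 1·0.082085 + 0·0.223130 + 0·0.606531 = 0.0821.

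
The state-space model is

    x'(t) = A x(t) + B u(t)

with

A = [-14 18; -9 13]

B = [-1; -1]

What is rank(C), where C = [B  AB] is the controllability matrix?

1

AB = [[-4], [-4]]
Controllability matrix C = [B  AB] = [[-1, -4], [-1, -4]]
Every column of C is a scalar multiple of column 1 = [-1, -1] (multipliers 1, 4), so the columns span a one-dimensional space.
C ≠ 0, hence rank(C) = 1.
rank(C) = 1 < n = 2, so the pair (A, B) is not completely controllable.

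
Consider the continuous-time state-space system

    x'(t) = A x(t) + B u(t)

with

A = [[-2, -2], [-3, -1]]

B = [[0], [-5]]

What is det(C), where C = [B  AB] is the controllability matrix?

50

AB = [[10], [5]]
Controllability matrix C = [B  AB] = [[0, 10], [-5, 5]]
det(C) = 0·5 - 10·(-5) = 0 - (-50) = 50
Since det(C) ≠ 0, rank(C) = 2 and the system is completely controllable.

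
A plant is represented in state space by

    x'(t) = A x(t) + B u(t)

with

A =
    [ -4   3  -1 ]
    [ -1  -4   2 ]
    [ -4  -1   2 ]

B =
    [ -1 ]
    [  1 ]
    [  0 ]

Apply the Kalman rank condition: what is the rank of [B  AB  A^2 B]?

3

AB = [[7], [-3], [3]]
A^2B = [[-40], [11], [-19]]
Controllability matrix C = [B  AB  A^2B] = [[-1, 7, -40], [1, -3, 11], [0, 3, -19]]
det(C) = (-1)·((-3)·(-19) - 11·3) - 7·(1·(-19) - 11·0) + (-40)·(1·3 - (-3)·0) = (-1)·24 - 7·(-19) + (-40)·3 = -11 ≠ 0, so rank(C) = 3.
rank(C) = 3 = n, so the pair (A, B) is completely controllable.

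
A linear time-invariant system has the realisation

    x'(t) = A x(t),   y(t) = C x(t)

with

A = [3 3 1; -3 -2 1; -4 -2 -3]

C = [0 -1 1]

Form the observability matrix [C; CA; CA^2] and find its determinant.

CA = [[-1, 0, -4]]
CA^2 = [[13, 5, 11]]
Observability matrix O = [C; CA; CA^2] = [[0, -1, 1], [-1, 0, -4], [13, 5, 11]]
Expanding along the first row, det(O) = 0·(0·11 - (-4)·5) - (-1)·((-1)·11 - (-4)·13) + 1·((-1)·5 - 0·13) = 0·20 - (-1)·41 + 1·(-5) = 36
Since det(O) ≠ 0, rank(O) = 3 and the system is completely observable.

36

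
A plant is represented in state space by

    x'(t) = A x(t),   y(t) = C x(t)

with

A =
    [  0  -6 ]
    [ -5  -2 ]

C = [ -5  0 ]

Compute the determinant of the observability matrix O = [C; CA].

CA = [[0, 30]]
Observability matrix O = [C; CA] = [[-5, 0], [0, 30]]
det(O) = (-5)·30 - 0·0 = -150 - 0 = -150
Since det(O) ≠ 0, rank(O) = 2 and the system is completely observable.

-150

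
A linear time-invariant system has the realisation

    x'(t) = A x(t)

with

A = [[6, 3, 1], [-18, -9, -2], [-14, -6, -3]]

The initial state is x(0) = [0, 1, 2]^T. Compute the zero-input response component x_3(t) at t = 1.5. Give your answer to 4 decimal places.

det(sI - A) = s^3 - (tr A)s^2 + (M11 + M22 + M33)s - det A, where Mii is the 2×2 principal minor of A obtained by deleting row i and column i.
tr A = 6 + (-9) + (-3) = -6; M11 = (-9)·(-3) - (-2)·(-6) = 27 - 12 = 15; M22 = 6·(-3) - 1·(-14) = -18 - (-14) = -4; M33 = 6·(-9) - 3·(-18) = -54 - (-54) = 0; sum of minors = 11.
det A = 6·((-9)·(-3) - (-2)·(-6)) - 3·((-18)·(-3) - (-2)·(-14)) + 1·((-18)·(-6) - (-9)·(-14)) = 6·15 - 3·26 + 1·(-18) = -6.
So p(s) = det(sI - A) = s^3 + 6s^2 + 11s + 6.
Rational-root test: any integer root divides 6. Testing small divisors, s = -1 works: p(-1) = -1 + 6 + (-11) + 6 = 0, so (s + 1) is a factor.
Dividing, p(s) = (s + 1)(s^2 + 5s + 6).
Factor s^2 + 5s + 6: two numbers with sum -5 and product 6 are -2 and -3, so s^2 + 5s + 6 = (s + 2)(s + 3).
Hence p(s) = (s + 1) (s + 2) (s + 3), with roots -3, -2, -1.
The eigenvalues -3, -2, -1 are distinct and real, so A is diagonalisable and x(t) = e^{At} x(0) = V diag(e^{λ_i t}) V^{-1} x(0), where the columns of V are the eigenvectors.
λ = -3: A - (-3)I = [[9, 3, 1], [-18, -6, -2], [-14, -6, 0]]. v must be orthogonal to every row; (row 1) × (row 3) = [6, -14, -12], so take v_1 = [3, -7, -6]^T.
λ = -2: A - (-2)I = [[8, 3, 1], [-18, -7, -2], [-14, -6, -1]]. v must be orthogonal to every row; (row 1) × (row 2) = [1, -2, -2], so take v_2 = [1, -2, -2]^T.
λ = -1: A - (-1)I = [[7, 3, 1], [-18, -8, -2], [-14, -6, -2]]. v must be orthogonal to every row; (row 1) × (row 2) = [2, -4, -2], so take v_3 = [1, -2, -1]^T.
V = [v_1 v_2 v_3] = [[3, 1, 1], [-7, -2, -2], [-6, -2, -1]] has det V = 1, so V^{-1} = adj(V)/det V = [[-2, -1, 0], [5, 3, -1], [2, 0, 1]].
Modal coordinates z(0) = V^{-1} x(0): (-2)·0 + (-1)·1 + 0·2 = -1; 5·0 + 3·1 + (-1)·2 = 1; 2·0 + 0·1 + 1·2 = 2; so z(0) = [-1, 1, 2]^T.
x_3(t) = Σ_i (v_i)_3 · z_i(0) · e^{λ_i t} (row 3 of V times the modal terms).
x_3(1.5) = (-6)·(-1)·e^{-3·1.5} + (-2)·1·e^{-2·1.5} + (-1)·2·e^{-1·1.5} = 6·0.011109 + (-2)·0.049787 + (-2)·0.223130 = -0.4792.

-0.4792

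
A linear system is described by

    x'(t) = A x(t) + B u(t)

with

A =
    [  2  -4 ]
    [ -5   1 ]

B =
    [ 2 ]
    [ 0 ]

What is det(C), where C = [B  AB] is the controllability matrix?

-20

AB = [[4], [-10]]
Controllability matrix C = [B  AB] = [[2, 4], [0, -10]]
det(C) = 2·(-10) - 4·0 = -20 - 0 = -20
Since det(C) ≠ 0, rank(C) = 2 and the system is completely controllable.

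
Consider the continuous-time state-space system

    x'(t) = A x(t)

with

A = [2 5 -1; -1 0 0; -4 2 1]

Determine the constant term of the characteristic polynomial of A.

Expand det(sI - A) for the 3×3 matrix.
p(s) = s^3 - 3s^2 + 3s - 7.
(Check: constant term = det(-A) = (-1)^3 det A = -7; coefficient of s^2 = -tr A = -3.)
The constant term is -7.

-7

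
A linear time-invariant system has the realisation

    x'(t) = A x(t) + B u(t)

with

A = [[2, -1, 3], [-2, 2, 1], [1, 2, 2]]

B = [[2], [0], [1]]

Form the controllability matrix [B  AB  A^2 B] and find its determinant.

AB = [[7], [-3], [4]]
A^2B = [[29], [-16], [9]]
Controllability matrix C = [B  AB  A^2B] = [[2, 7, 29], [0, -3, -16], [1, 4, 9]]
Expanding along the first row, det(C) = 2·((-3)·9 - (-16)·4) - 7·(0·9 - (-16)·1) + 29·(0·4 - (-3)·1) = 2·37 - 7·16 + 29·3 = 49
Since det(C) ≠ 0, rank(C) = 3 and the system is completely controllable.

49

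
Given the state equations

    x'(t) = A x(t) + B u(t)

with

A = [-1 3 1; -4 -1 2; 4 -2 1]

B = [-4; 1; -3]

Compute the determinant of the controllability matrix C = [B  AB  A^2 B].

7364

AB = [[4], [9], [-21]]
A^2B = [[2], [-67], [-23]]
Controllability matrix C = [B  AB  A^2B] = [[-4, 4, 2], [1, 9, -67], [-3, -21, -23]]
Expanding along the first row, det(C) = (-4)·(9·(-23) - (-67)·(-21)) - 4·(1·(-23) - (-67)·(-3)) + 2·(1·(-21) - 9·(-3)) = (-4)·(-1614) - 4·(-224) + 2·6 = 7364
Since det(C) ≠ 0, rank(C) = 3 and the system is completely controllable.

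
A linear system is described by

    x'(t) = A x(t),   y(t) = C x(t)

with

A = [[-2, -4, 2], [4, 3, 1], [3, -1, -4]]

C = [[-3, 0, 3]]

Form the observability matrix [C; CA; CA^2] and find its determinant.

CA = [[15, 9, -18]]
CA^2 = [[-48, -15, 111]]
Observability matrix O = [C; CA; CA^2] = [[-3, 0, 3], [15, 9, -18], [-48, -15, 111]]
Expanding along the first row, det(O) = (-3)·(9·111 - (-18)·(-15)) - 0·(15·111 - (-18)·(-48)) + 3·(15·(-15) - 9·(-48)) = (-3)·729 - 0·801 + 3·207 = -1566
Since det(O) ≠ 0, rank(O) = 3 and the system is completely observable.

-1566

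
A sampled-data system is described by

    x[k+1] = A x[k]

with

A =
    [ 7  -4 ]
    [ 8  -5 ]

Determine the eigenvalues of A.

det(zI - A) = z^2 - (tr A)z + det A, with tr A = 7 + (-5) = 2 and det A = 7·(-5) - (-4)·8 = -35 - (-32) = -3.
So p(z) = det(zI - A) = z^2 - 2z - 3.
Factor z^2 - 2z - 3: two numbers with sum 2 and product -3 are 3 and -1, so z^2 - 2z - 3 = (z - 3)(z + 1).
Hence p(z) = (z - 3) (z + 1), with roots -1, 3.

-1, 3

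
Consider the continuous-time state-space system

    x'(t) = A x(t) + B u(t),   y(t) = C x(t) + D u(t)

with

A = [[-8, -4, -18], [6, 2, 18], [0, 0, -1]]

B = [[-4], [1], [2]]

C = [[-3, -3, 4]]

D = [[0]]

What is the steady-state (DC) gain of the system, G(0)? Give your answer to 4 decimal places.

12.5000

G(0) = C(-A)^{-1}B + D = -C A^{-1} B + D.
det A = -8, so A^{-1} = (1/-8)·adj(A) = [[1/4, 1/2, 9/2], [-3/4, -1, -9/2], [0, 0, -1]]
A^{-1} B = [17/2, -7, -2]^T
C A^{-1} B = -25/2
G(0) = D - C A^{-1} B = 0 - (-25/2) = 25/2 ≈ 12.5000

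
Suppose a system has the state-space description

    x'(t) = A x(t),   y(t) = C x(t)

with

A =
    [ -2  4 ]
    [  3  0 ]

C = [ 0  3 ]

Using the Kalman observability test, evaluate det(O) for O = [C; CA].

CA = [[9, 0]]
Observability matrix O = [C; CA] = [[0, 3], [9, 0]]
det(O) = 0·0 - 3·9 = 0 - 27 = -27
Since det(O) ≠ 0, rank(O) = 2 and the system is completely observable.

-27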